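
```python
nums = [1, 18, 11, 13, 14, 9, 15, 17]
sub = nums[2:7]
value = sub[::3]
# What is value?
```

nums has length 8. The slice nums[2:7] selects indices [2, 3, 4, 5, 6] (2->11, 3->13, 4->14, 5->9, 6->15), giving [11, 13, 14, 9, 15]. So sub = [11, 13, 14, 9, 15]. sub has length 5. The slice sub[::3] selects indices [0, 3] (0->11, 3->9), giving [11, 9].

[11, 9]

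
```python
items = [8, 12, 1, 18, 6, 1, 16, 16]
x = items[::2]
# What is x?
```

items has length 8. The slice items[::2] selects indices [0, 2, 4, 6] (0->8, 2->1, 4->6, 6->16), giving [8, 1, 6, 16].

[8, 1, 6, 16]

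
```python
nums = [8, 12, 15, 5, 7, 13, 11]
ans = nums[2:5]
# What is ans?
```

nums has length 7. The slice nums[2:5] selects indices [2, 3, 4] (2->15, 3->5, 4->7), giving [15, 5, 7].

[15, 5, 7]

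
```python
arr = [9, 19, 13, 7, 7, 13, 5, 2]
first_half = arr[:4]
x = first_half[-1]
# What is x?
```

arr has length 8. The slice arr[:4] selects indices [0, 1, 2, 3] (0->9, 1->19, 2->13, 3->7), giving [9, 19, 13, 7]. So first_half = [9, 19, 13, 7]. Then first_half[-1] = 7.

7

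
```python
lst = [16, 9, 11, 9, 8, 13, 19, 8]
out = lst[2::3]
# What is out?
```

lst has length 8. The slice lst[2::3] selects indices [2, 5] (2->11, 5->13), giving [11, 13].

[11, 13]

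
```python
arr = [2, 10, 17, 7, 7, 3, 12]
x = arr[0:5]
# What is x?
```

arr has length 7. The slice arr[0:5] selects indices [0, 1, 2, 3, 4] (0->2, 1->10, 2->17, 3->7, 4->7), giving [2, 10, 17, 7, 7].

[2, 10, 17, 7, 7]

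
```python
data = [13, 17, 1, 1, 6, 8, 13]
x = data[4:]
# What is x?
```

data has length 7. The slice data[4:] selects indices [4, 5, 6] (4->6, 5->8, 6->13), giving [6, 8, 13].

[6, 8, 13]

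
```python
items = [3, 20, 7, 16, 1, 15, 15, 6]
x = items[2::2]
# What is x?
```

items has length 8. The slice items[2::2] selects indices [2, 4, 6] (2->7, 4->1, 6->15), giving [7, 1, 15].

[7, 1, 15]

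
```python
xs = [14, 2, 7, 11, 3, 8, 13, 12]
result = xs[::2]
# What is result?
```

xs has length 8. The slice xs[::2] selects indices [0, 2, 4, 6] (0->14, 2->7, 4->3, 6->13), giving [14, 7, 3, 13].

[14, 7, 3, 13]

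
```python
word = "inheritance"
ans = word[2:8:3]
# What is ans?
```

word has length 11. The slice word[2:8:3] selects indices [2, 5] (2->'h', 5->'i'), giving 'hi'.

'hi'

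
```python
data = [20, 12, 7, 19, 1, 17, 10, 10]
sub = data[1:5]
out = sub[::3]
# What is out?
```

data has length 8. The slice data[1:5] selects indices [1, 2, 3, 4] (1->12, 2->7, 3->19, 4->1), giving [12, 7, 19, 1]. So sub = [12, 7, 19, 1]. sub has length 4. The slice sub[::3] selects indices [0, 3] (0->12, 3->1), giving [12, 1].

[12, 1]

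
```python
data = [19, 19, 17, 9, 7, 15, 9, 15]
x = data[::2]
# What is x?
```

data has length 8. The slice data[::2] selects indices [0, 2, 4, 6] (0->19, 2->17, 4->7, 6->9), giving [19, 17, 7, 9].

[19, 17, 7, 9]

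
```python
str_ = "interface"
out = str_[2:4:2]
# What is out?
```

str_ has length 9. The slice str_[2:4:2] selects indices [2] (2->'t'), giving 't'.

't'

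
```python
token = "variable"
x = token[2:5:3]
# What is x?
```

token has length 8. The slice token[2:5:3] selects indices [2] (2->'r'), giving 'r'.

'r'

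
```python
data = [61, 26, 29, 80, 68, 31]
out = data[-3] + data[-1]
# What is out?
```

data has length 6. Negative index -3 maps to positive index 6 + (-3) = 3. data[3] = 80.
data has length 6. Negative index -1 maps to positive index 6 + (-1) = 5. data[5] = 31.
Sum: 80 + 31 = 111.

111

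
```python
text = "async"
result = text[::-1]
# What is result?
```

text has length 5. The slice text[::-1] selects indices [4, 3, 2, 1, 0] (4->'c', 3->'n', 2->'y', 1->'s', 0->'a'), giving 'cnysa'.

'cnysa'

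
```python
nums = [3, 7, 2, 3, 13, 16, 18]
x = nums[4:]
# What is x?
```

nums has length 7. The slice nums[4:] selects indices [4, 5, 6] (4->13, 5->16, 6->18), giving [13, 16, 18].

[13, 16, 18]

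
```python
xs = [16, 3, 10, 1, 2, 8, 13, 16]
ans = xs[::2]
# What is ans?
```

xs has length 8. The slice xs[::2] selects indices [0, 2, 4, 6] (0->16, 2->10, 4->2, 6->13), giving [16, 10, 2, 13].

[16, 10, 2, 13]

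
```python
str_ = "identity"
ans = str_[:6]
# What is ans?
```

str_ has length 8. The slice str_[:6] selects indices [0, 1, 2, 3, 4, 5] (0->'i', 1->'d', 2->'e', 3->'n', 4->'t', 5->'i'), giving 'identi'.

'identi'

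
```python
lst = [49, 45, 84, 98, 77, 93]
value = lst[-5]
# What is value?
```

lst has length 6. Negative index -5 maps to positive index 6 + (-5) = 1. lst[1] = 45.

45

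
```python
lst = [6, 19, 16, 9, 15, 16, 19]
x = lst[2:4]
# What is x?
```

lst has length 7. The slice lst[2:4] selects indices [2, 3] (2->16, 3->9), giving [16, 9].

[16, 9]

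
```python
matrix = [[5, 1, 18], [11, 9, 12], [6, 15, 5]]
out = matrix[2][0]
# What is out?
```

matrix[2] = [6, 15, 5]. Taking column 0 of that row yields 6.

6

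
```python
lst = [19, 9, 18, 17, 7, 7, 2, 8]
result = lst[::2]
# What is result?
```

lst has length 8. The slice lst[::2] selects indices [0, 2, 4, 6] (0->19, 2->18, 4->7, 6->2), giving [19, 18, 7, 2].

[19, 18, 7, 2]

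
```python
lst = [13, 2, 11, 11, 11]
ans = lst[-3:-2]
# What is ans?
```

lst has length 5. The slice lst[-3:-2] selects indices [2] (2->11), giving [11].

[11]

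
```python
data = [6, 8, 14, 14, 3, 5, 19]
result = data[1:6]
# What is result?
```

data has length 7. The slice data[1:6] selects indices [1, 2, 3, 4, 5] (1->8, 2->14, 3->14, 4->3, 5->5), giving [8, 14, 14, 3, 5].

[8, 14, 14, 3, 5]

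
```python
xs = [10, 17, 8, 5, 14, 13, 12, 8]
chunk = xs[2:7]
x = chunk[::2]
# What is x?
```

xs has length 8. The slice xs[2:7] selects indices [2, 3, 4, 5, 6] (2->8, 3->5, 4->14, 5->13, 6->12), giving [8, 5, 14, 13, 12]. So chunk = [8, 5, 14, 13, 12]. chunk has length 5. The slice chunk[::2] selects indices [0, 2, 4] (0->8, 2->14, 4->12), giving [8, 14, 12].

[8, 14, 12]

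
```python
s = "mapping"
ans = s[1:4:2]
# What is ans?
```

s has length 7. The slice s[1:4:2] selects indices [1, 3] (1->'a', 3->'p'), giving 'ap'.

'ap'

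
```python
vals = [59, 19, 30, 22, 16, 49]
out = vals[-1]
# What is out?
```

vals has length 6. Negative index -1 maps to positive index 6 + (-1) = 5. vals[5] = 49.

49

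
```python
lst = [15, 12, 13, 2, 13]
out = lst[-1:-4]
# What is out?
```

lst has length 5. The slice lst[-1:-4] resolves to an empty index range, so the result is [].

[]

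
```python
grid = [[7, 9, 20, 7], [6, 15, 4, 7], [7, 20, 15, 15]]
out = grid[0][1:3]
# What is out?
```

grid[0] = [7, 9, 20, 7]. grid[0] has length 4. The slice grid[0][1:3] selects indices [1, 2] (1->9, 2->20), giving [9, 20].

[9, 20]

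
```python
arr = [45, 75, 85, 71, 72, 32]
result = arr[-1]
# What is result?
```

arr has length 6. Negative index -1 maps to positive index 6 + (-1) = 5. arr[5] = 32.

32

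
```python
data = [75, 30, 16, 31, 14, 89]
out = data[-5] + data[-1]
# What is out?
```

data has length 6. Negative index -5 maps to positive index 6 + (-5) = 1. data[1] = 30.
data has length 6. Negative index -1 maps to positive index 6 + (-1) = 5. data[5] = 89.
Sum: 30 + 89 = 119.

119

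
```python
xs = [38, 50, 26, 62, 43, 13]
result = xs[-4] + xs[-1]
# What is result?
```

xs has length 6. Negative index -4 maps to positive index 6 + (-4) = 2. xs[2] = 26.
xs has length 6. Negative index -1 maps to positive index 6 + (-1) = 5. xs[5] = 13.
Sum: 26 + 13 = 39.

39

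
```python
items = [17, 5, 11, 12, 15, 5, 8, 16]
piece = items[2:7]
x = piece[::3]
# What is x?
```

items has length 8. The slice items[2:7] selects indices [2, 3, 4, 5, 6] (2->11, 3->12, 4->15, 5->5, 6->8), giving [11, 12, 15, 5, 8]. So piece = [11, 12, 15, 5, 8]. piece has length 5. The slice piece[::3] selects indices [0, 3] (0->11, 3->5), giving [11, 5].

[11, 5]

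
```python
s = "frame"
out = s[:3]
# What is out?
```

s has length 5. The slice s[:3] selects indices [0, 1, 2] (0->'f', 1->'r', 2->'a'), giving 'fra'.

'fra'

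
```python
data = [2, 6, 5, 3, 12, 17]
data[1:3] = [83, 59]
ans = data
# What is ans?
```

data starts as [2, 6, 5, 3, 12, 17] (length 6). The slice data[1:3] covers indices [1, 2] with values [6, 5]. Replacing that slice with [83, 59] (same length) produces [2, 83, 59, 3, 12, 17].

[2, 83, 59, 3, 12, 17]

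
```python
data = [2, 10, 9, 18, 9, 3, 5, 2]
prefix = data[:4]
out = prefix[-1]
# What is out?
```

data has length 8. The slice data[:4] selects indices [0, 1, 2, 3] (0->2, 1->10, 2->9, 3->18), giving [2, 10, 9, 18]. So prefix = [2, 10, 9, 18]. Then prefix[-1] = 18.

18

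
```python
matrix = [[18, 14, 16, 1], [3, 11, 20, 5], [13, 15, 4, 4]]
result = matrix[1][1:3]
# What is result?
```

matrix[1] = [3, 11, 20, 5]. matrix[1] has length 4. The slice matrix[1][1:3] selects indices [1, 2] (1->11, 2->20), giving [11, 20].

[11, 20]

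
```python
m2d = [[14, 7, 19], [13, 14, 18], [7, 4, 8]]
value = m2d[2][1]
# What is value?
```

m2d[2] = [7, 4, 8]. Taking column 1 of that row yields 4.

4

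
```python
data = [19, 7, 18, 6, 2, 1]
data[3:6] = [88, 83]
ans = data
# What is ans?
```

data starts as [19, 7, 18, 6, 2, 1] (length 6). The slice data[3:6] covers indices [3, 4, 5] with values [6, 2, 1]. Replacing that slice with [88, 83] (different length) produces [19, 7, 18, 88, 83].

[19, 7, 18, 88, 83]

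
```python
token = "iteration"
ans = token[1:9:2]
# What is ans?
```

token has length 9. The slice token[1:9:2] selects indices [1, 3, 5, 7] (1->'t', 3->'r', 5->'t', 7->'o'), giving 'trto'.

'trto'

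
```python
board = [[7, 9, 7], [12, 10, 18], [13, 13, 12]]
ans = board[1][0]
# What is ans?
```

board[1] = [12, 10, 18]. Taking column 0 of that row yields 12.

12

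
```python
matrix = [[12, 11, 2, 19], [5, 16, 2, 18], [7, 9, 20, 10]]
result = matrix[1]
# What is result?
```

matrix has 3 rows. Row 1 is [5, 16, 2, 18].

[5, 16, 2, 18]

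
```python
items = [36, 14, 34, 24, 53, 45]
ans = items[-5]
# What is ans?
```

items has length 6. Negative index -5 maps to positive index 6 + (-5) = 1. items[1] = 14.

14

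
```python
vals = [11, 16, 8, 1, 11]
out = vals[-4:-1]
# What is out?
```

vals has length 5. The slice vals[-4:-1] selects indices [1, 2, 3] (1->16, 2->8, 3->1), giving [16, 8, 1].

[16, 8, 1]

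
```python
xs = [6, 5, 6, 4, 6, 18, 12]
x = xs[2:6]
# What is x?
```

xs has length 7. The slice xs[2:6] selects indices [2, 3, 4, 5] (2->6, 3->4, 4->6, 5->18), giving [6, 4, 6, 18].

[6, 4, 6, 18]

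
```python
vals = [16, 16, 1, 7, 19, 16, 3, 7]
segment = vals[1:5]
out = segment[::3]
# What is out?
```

vals has length 8. The slice vals[1:5] selects indices [1, 2, 3, 4] (1->16, 2->1, 3->7, 4->19), giving [16, 1, 7, 19]. So segment = [16, 1, 7, 19]. segment has length 4. The slice segment[::3] selects indices [0, 3] (0->16, 3->19), giving [16, 19].

[16, 19]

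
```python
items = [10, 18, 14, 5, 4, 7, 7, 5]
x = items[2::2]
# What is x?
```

items has length 8. The slice items[2::2] selects indices [2, 4, 6] (2->14, 4->4, 6->7), giving [14, 4, 7].

[14, 4, 7]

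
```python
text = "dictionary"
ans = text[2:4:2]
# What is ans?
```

text has length 10. The slice text[2:4:2] selects indices [2] (2->'c'), giving 'c'.

'c'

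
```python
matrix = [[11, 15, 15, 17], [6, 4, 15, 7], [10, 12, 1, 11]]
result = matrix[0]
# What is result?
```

matrix has 3 rows. Row 0 is [11, 15, 15, 17].

[11, 15, 15, 17]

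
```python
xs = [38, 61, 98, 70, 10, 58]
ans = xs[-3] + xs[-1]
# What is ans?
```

xs has length 6. Negative index -3 maps to positive index 6 + (-3) = 3. xs[3] = 70.
xs has length 6. Negative index -1 maps to positive index 6 + (-1) = 5. xs[5] = 58.
Sum: 70 + 58 = 128.

128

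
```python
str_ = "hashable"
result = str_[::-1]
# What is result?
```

str_ has length 8. The slice str_[::-1] selects indices [7, 6, 5, 4, 3, 2, 1, 0] (7->'e', 6->'l', 5->'b', 4->'a', 3->'h', 2->'s', 1->'a', 0->'h'), giving 'elbahsah'.

'elbahsah'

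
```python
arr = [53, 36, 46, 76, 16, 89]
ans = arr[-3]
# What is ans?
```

arr has length 6. Negative index -3 maps to positive index 6 + (-3) = 3. arr[3] = 76.

76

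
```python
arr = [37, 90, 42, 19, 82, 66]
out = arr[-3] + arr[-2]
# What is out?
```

arr has length 6. Negative index -3 maps to positive index 6 + (-3) = 3. arr[3] = 19.
arr has length 6. Negative index -2 maps to positive index 6 + (-2) = 4. arr[4] = 82.
Sum: 19 + 82 = 101.

101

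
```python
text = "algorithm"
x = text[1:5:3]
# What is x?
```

text has length 9. The slice text[1:5:3] selects indices [1, 4] (1->'l', 4->'r'), giving 'lr'.

'lr'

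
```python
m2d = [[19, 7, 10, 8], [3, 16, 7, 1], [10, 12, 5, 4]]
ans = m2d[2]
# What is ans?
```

m2d has 3 rows. Row 2 is [10, 12, 5, 4].

[10, 12, 5, 4]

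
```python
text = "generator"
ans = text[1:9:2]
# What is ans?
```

text has length 9. The slice text[1:9:2] selects indices [1, 3, 5, 7] (1->'e', 3->'e', 5->'a', 7->'o'), giving 'eeao'.

'eeao'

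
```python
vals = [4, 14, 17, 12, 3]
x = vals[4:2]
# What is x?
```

vals has length 5. The slice vals[4:2] resolves to an empty index range, so the result is [].

[]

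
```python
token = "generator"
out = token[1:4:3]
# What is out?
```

token has length 9. The slice token[1:4:3] selects indices [1] (1->'e'), giving 'e'.

'e'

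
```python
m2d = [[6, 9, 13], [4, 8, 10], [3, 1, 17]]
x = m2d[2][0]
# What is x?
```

m2d[2] = [3, 1, 17]. Taking column 0 of that row yields 3.

3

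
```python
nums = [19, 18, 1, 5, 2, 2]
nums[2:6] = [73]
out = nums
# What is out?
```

nums starts as [19, 18, 1, 5, 2, 2] (length 6). The slice nums[2:6] covers indices [2, 3, 4, 5] with values [1, 5, 2, 2]. Replacing that slice with [73] (different length) produces [19, 18, 73].

[19, 18, 73]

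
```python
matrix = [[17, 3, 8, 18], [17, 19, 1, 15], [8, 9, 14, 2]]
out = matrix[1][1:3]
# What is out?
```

matrix[1] = [17, 19, 1, 15]. matrix[1] has length 4. The slice matrix[1][1:3] selects indices [1, 2] (1->19, 2->1), giving [19, 1].

[19, 1]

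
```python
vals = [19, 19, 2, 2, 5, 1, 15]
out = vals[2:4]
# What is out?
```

vals has length 7. The slice vals[2:4] selects indices [2, 3] (2->2, 3->2), giving [2, 2].

[2, 2]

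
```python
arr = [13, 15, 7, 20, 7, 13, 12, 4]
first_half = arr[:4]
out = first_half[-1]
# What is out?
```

arr has length 8. The slice arr[:4] selects indices [0, 1, 2, 3] (0->13, 1->15, 2->7, 3->20), giving [13, 15, 7, 20]. So first_half = [13, 15, 7, 20]. Then first_half[-1] = 20.

20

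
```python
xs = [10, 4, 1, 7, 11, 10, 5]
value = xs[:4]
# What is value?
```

xs has length 7. The slice xs[:4] selects indices [0, 1, 2, 3] (0->10, 1->4, 2->1, 3->7), giving [10, 4, 1, 7].

[10, 4, 1, 7]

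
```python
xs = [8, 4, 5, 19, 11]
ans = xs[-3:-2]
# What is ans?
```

xs has length 5. The slice xs[-3:-2] selects indices [2] (2->5), giving [5].

[5]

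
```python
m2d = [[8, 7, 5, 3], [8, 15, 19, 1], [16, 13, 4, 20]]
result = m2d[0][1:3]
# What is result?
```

m2d[0] = [8, 7, 5, 3]. m2d[0] has length 4. The slice m2d[0][1:3] selects indices [1, 2] (1->7, 2->5), giving [7, 5].

[7, 5]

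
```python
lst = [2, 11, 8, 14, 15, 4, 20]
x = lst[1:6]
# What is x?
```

lst has length 7. The slice lst[1:6] selects indices [1, 2, 3, 4, 5] (1->11, 2->8, 3->14, 4->15, 5->4), giving [11, 8, 14, 15, 4].

[11, 8, 14, 15, 4]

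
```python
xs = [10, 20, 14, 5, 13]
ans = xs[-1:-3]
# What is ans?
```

xs has length 5. The slice xs[-1:-3] resolves to an empty index range, so the result is [].

[]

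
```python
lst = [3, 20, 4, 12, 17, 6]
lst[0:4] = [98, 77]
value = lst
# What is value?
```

lst starts as [3, 20, 4, 12, 17, 6] (length 6). The slice lst[0:4] covers indices [0, 1, 2, 3] with values [3, 20, 4, 12]. Replacing that slice with [98, 77] (different length) produces [98, 77, 17, 6].

[98, 77, 17, 6]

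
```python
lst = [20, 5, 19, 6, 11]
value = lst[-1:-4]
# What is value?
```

lst has length 5. The slice lst[-1:-4] resolves to an empty index range, so the result is [].

[]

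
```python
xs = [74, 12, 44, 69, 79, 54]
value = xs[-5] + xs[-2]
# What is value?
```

xs has length 6. Negative index -5 maps to positive index 6 + (-5) = 1. xs[1] = 12.
xs has length 6. Negative index -2 maps to positive index 6 + (-2) = 4. xs[4] = 79.
Sum: 12 + 79 = 91.

91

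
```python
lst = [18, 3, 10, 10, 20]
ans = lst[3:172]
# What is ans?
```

lst has length 5. The slice lst[3:172] selects indices [3, 4] (3->10, 4->20), giving [10, 20].

[10, 20]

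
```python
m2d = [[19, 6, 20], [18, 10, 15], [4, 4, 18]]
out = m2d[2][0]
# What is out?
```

m2d[2] = [4, 4, 18]. Taking column 0 of that row yields 4.

4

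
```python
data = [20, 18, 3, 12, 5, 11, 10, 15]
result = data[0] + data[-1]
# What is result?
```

data has length 8. data[0] = 20.
data has length 8. Negative index -1 maps to positive index 8 + (-1) = 7. data[7] = 15.
Sum: 20 + 15 = 35.

35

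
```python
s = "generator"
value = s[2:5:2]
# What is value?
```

s has length 9. The slice s[2:5:2] selects indices [2, 4] (2->'n', 4->'r'), giving 'nr'.

'nr'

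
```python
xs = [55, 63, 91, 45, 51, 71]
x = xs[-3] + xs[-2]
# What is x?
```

xs has length 6. Negative index -3 maps to positive index 6 + (-3) = 3. xs[3] = 45.
xs has length 6. Negative index -2 maps to positive index 6 + (-2) = 4. xs[4] = 51.
Sum: 45 + 51 = 96.

96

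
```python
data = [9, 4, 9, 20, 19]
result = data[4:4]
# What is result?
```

data has length 5. The slice data[4:4] resolves to an empty index range, so the result is [].

[]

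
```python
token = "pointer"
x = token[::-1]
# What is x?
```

token has length 7. The slice token[::-1] selects indices [6, 5, 4, 3, 2, 1, 0] (6->'r', 5->'e', 4->'t', 3->'n', 2->'i', 1->'o', 0->'p'), giving 'retniop'.

'retniop'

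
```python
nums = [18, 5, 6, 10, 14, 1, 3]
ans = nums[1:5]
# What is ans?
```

nums has length 7. The slice nums[1:5] selects indices [1, 2, 3, 4] (1->5, 2->6, 3->10, 4->14), giving [5, 6, 10, 14].

[5, 6, 10, 14]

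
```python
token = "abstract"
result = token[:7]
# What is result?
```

token has length 8. The slice token[:7] selects indices [0, 1, 2, 3, 4, 5, 6] (0->'a', 1->'b', 2->'s', 3->'t', 4->'r', 5->'a', 6->'c'), giving 'abstrac'.

'abstrac'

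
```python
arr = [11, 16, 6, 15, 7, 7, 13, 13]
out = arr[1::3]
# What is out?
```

arr has length 8. The slice arr[1::3] selects indices [1, 4, 7] (1->16, 4->7, 7->13), giving [16, 7, 13].

[16, 7, 13]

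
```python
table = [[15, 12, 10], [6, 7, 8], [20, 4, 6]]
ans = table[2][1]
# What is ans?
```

table[2] = [20, 4, 6]. Taking column 1 of that row yields 4.

4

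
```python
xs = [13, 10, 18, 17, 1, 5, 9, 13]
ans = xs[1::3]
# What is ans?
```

xs has length 8. The slice xs[1::3] selects indices [1, 4, 7] (1->10, 4->1, 7->13), giving [10, 1, 13].

[10, 1, 13]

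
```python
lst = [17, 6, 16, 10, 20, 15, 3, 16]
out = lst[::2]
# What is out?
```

lst has length 8. The slice lst[::2] selects indices [0, 2, 4, 6] (0->17, 2->16, 4->20, 6->3), giving [17, 16, 20, 3].

[17, 16, 20, 3]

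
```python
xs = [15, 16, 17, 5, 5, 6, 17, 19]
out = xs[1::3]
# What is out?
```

xs has length 8. The slice xs[1::3] selects indices [1, 4, 7] (1->16, 4->5, 7->19), giving [16, 5, 19].

[16, 5, 19]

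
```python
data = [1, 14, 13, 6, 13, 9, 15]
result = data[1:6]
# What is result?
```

data has length 7. The slice data[1:6] selects indices [1, 2, 3, 4, 5] (1->14, 2->13, 3->6, 4->13, 5->9), giving [14, 13, 6, 13, 9].

[14, 13, 6, 13, 9]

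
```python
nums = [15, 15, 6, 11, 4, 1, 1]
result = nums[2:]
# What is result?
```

nums has length 7. The slice nums[2:] selects indices [2, 3, 4, 5, 6] (2->6, 3->11, 4->4, 5->1, 6->1), giving [6, 11, 4, 1, 1].

[6, 11, 4, 1, 1]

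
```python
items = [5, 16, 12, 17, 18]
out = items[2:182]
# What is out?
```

items has length 5. The slice items[2:182] selects indices [2, 3, 4] (2->12, 3->17, 4->18), giving [12, 17, 18].

[12, 17, 18]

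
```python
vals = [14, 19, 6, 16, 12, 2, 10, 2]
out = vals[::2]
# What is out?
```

vals has length 8. The slice vals[::2] selects indices [0, 2, 4, 6] (0->14, 2->6, 4->12, 6->10), giving [14, 6, 12, 10].

[14, 6, 12, 10]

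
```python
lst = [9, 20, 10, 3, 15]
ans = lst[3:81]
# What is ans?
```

lst has length 5. The slice lst[3:81] selects indices [3, 4] (3->3, 4->15), giving [3, 15].

[3, 15]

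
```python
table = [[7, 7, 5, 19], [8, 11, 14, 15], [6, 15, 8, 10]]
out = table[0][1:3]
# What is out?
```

table[0] = [7, 7, 5, 19]. table[0] has length 4. The slice table[0][1:3] selects indices [1, 2] (1->7, 2->5), giving [7, 5].

[7, 5]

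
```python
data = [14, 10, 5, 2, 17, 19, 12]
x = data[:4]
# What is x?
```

data has length 7. The slice data[:4] selects indices [0, 1, 2, 3] (0->14, 1->10, 2->5, 3->2), giving [14, 10, 5, 2].

[14, 10, 5, 2]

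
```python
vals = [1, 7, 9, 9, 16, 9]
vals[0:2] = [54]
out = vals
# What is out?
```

vals starts as [1, 7, 9, 9, 16, 9] (length 6). The slice vals[0:2] covers indices [0, 1] with values [1, 7]. Replacing that slice with [54] (different length) produces [54, 9, 9, 16, 9].

[54, 9, 9, 16, 9]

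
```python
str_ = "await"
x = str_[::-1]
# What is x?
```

str_ has length 5. The slice str_[::-1] selects indices [4, 3, 2, 1, 0] (4->'t', 3->'i', 2->'a', 1->'w', 0->'a'), giving 'tiawa'.

'tiawa'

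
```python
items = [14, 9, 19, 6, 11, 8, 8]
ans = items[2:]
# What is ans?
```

items has length 7. The slice items[2:] selects indices [2, 3, 4, 5, 6] (2->19, 3->6, 4->11, 5->8, 6->8), giving [19, 6, 11, 8, 8].

[19, 6, 11, 8, 8]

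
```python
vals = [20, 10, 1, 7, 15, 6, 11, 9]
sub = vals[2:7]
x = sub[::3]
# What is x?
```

vals has length 8. The slice vals[2:7] selects indices [2, 3, 4, 5, 6] (2->1, 3->7, 4->15, 5->6, 6->11), giving [1, 7, 15, 6, 11]. So sub = [1, 7, 15, 6, 11]. sub has length 5. The slice sub[::3] selects indices [0, 3] (0->1, 3->6), giving [1, 6].

[1, 6]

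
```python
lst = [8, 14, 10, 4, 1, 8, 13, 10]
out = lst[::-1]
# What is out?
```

lst has length 8. The slice lst[::-1] selects indices [7, 6, 5, 4, 3, 2, 1, 0] (7->10, 6->13, 5->8, 4->1, 3->4, 2->10, 1->14, 0->8), giving [10, 13, 8, 1, 4, 10, 14, 8].

[10, 13, 8, 1, 4, 10, 14, 8]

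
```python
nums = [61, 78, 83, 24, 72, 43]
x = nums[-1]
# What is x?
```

nums has length 6. Negative index -1 maps to positive index 6 + (-1) = 5. nums[5] = 43.

43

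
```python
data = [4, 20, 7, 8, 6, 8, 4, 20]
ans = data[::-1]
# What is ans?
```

data has length 8. The slice data[::-1] selects indices [7, 6, 5, 4, 3, 2, 1, 0] (7->20, 6->4, 5->8, 4->6, 3->8, 2->7, 1->20, 0->4), giving [20, 4, 8, 6, 8, 7, 20, 4].

[20, 4, 8, 6, 8, 7, 20, 4]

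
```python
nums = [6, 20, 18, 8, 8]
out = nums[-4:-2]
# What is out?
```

nums has length 5. The slice nums[-4:-2] selects indices [1, 2] (1->20, 2->18), giving [20, 18].

[20, 18]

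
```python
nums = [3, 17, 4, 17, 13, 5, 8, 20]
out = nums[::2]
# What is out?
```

nums has length 8. The slice nums[::2] selects indices [0, 2, 4, 6] (0->3, 2->4, 4->13, 6->8), giving [3, 4, 13, 8].

[3, 4, 13, 8]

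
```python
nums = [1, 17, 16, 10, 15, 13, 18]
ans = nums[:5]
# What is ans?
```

nums has length 7. The slice nums[:5] selects indices [0, 1, 2, 3, 4] (0->1, 1->17, 2->16, 3->10, 4->15), giving [1, 17, 16, 10, 15].

[1, 17, 16, 10, 15]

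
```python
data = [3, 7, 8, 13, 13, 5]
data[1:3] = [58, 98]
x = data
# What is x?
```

data starts as [3, 7, 8, 13, 13, 5] (length 6). The slice data[1:3] covers indices [1, 2] with values [7, 8]. Replacing that slice with [58, 98] (same length) produces [3, 58, 98, 13, 13, 5].

[3, 58, 98, 13, 13, 5]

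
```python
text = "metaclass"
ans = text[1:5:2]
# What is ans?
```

text has length 9. The slice text[1:5:2] selects indices [1, 3] (1->'e', 3->'a'), giving 'ea'.

'ea'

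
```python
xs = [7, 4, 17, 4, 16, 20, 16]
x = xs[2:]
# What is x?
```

xs has length 7. The slice xs[2:] selects indices [2, 3, 4, 5, 6] (2->17, 3->4, 4->16, 5->20, 6->16), giving [17, 4, 16, 20, 16].

[17, 4, 16, 20, 16]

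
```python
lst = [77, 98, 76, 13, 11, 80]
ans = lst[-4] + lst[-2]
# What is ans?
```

lst has length 6. Negative index -4 maps to positive index 6 + (-4) = 2. lst[2] = 76.
lst has length 6. Negative index -2 maps to positive index 6 + (-2) = 4. lst[4] = 11.
Sum: 76 + 11 = 87.

87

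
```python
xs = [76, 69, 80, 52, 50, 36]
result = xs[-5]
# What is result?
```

xs has length 6. Negative index -5 maps to positive index 6 + (-5) = 1. xs[1] = 69.

69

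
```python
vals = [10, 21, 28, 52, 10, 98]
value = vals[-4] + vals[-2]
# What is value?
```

vals has length 6. Negative index -4 maps to positive index 6 + (-4) = 2. vals[2] = 28.
vals has length 6. Negative index -2 maps to positive index 6 + (-2) = 4. vals[4] = 10.
Sum: 28 + 10 = 38.

38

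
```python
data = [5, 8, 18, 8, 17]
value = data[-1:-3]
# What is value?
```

data has length 5. The slice data[-1:-3] resolves to an empty index range, so the result is [].

[]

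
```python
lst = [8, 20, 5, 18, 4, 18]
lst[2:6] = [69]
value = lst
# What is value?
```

lst starts as [8, 20, 5, 18, 4, 18] (length 6). The slice lst[2:6] covers indices [2, 3, 4, 5] with values [5, 18, 4, 18]. Replacing that slice with [69] (different length) produces [8, 20, 69].

[8, 20, 69]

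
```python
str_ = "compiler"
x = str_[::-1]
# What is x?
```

str_ has length 8. The slice str_[::-1] selects indices [7, 6, 5, 4, 3, 2, 1, 0] (7->'r', 6->'e', 5->'l', 4->'i', 3->'p', 2->'m', 1->'o', 0->'c'), giving 'relipmoc'.

'relipmoc'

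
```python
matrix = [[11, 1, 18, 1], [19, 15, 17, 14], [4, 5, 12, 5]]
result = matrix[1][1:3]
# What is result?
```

matrix[1] = [19, 15, 17, 14]. matrix[1] has length 4. The slice matrix[1][1:3] selects indices [1, 2] (1->15, 2->17), giving [15, 17].

[15, 17]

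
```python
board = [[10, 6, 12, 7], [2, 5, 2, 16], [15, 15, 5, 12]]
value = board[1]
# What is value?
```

board has 3 rows. Row 1 is [2, 5, 2, 16].

[2, 5, 2, 16]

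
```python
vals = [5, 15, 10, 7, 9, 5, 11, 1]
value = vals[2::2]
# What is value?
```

vals has length 8. The slice vals[2::2] selects indices [2, 4, 6] (2->10, 4->9, 6->11), giving [10, 9, 11].

[10, 9, 11]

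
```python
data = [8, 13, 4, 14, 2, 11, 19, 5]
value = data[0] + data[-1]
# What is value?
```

data has length 8. data[0] = 8.
data has length 8. Negative index -1 maps to positive index 8 + (-1) = 7. data[7] = 5.
Sum: 8 + 5 = 13.

13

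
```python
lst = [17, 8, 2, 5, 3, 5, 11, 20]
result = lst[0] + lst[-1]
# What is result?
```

lst has length 8. lst[0] = 17.
lst has length 8. Negative index -1 maps to positive index 8 + (-1) = 7. lst[7] = 20.
Sum: 17 + 20 = 37.

37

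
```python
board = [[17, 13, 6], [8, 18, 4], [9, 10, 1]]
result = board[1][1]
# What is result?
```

board[1] = [8, 18, 4]. Taking column 1 of that row yields 18.

18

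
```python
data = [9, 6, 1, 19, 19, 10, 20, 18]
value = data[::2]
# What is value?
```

data has length 8. The slice data[::2] selects indices [0, 2, 4, 6] (0->9, 2->1, 4->19, 6->20), giving [9, 1, 19, 20].

[9, 1, 19, 20]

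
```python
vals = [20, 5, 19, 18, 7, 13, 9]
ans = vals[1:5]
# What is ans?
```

vals has length 7. The slice vals[1:5] selects indices [1, 2, 3, 4] (1->5, 2->19, 3->18, 4->7), giving [5, 19, 18, 7].

[5, 19, 18, 7]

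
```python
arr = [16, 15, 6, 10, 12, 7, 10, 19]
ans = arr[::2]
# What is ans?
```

arr has length 8. The slice arr[::2] selects indices [0, 2, 4, 6] (0->16, 2->6, 4->12, 6->10), giving [16, 6, 12, 10].

[16, 6, 12, 10]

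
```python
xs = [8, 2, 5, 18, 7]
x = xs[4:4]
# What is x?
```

xs has length 5. The slice xs[4:4] resolves to an empty index range, so the result is [].

[]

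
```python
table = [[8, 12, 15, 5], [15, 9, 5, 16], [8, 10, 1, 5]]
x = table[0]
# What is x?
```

table has 3 rows. Row 0 is [8, 12, 15, 5].

[8, 12, 15, 5]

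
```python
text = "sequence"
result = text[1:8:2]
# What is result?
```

text has length 8. The slice text[1:8:2] selects indices [1, 3, 5, 7] (1->'e', 3->'u', 5->'n', 7->'e'), giving 'eune'.

'eune'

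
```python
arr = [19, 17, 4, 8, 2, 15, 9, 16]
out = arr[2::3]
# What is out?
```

arr has length 8. The slice arr[2::3] selects indices [2, 5] (2->4, 5->15), giving [4, 15].

[4, 15]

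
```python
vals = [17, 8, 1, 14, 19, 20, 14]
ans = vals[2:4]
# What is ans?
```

vals has length 7. The slice vals[2:4] selects indices [2, 3] (2->1, 3->14), giving [1, 14].

[1, 14]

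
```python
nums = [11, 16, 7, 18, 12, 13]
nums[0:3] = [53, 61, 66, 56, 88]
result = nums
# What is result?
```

nums starts as [11, 16, 7, 18, 12, 13] (length 6). The slice nums[0:3] covers indices [0, 1, 2] with values [11, 16, 7]. Replacing that slice with [53, 61, 66, 56, 88] (different length) produces [53, 61, 66, 56, 88, 18, 12, 13].

[53, 61, 66, 56, 88, 18, 12, 13]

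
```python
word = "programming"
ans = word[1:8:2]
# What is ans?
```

word has length 11. The slice word[1:8:2] selects indices [1, 3, 5, 7] (1->'r', 3->'g', 5->'a', 7->'m'), giving 'rgam'.

'rgam'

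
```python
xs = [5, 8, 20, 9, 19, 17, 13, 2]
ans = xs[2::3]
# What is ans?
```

xs has length 8. The slice xs[2::3] selects indices [2, 5] (2->20, 5->17), giving [20, 17].

[20, 17]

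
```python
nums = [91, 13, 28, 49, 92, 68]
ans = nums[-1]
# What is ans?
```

nums has length 6. Negative index -1 maps to positive index 6 + (-1) = 5. nums[5] = 68.

68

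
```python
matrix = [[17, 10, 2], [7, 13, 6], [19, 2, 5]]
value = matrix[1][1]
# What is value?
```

matrix[1] = [7, 13, 6]. Taking column 1 of that row yields 13.

13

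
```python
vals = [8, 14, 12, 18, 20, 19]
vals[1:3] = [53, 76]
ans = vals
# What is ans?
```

vals starts as [8, 14, 12, 18, 20, 19] (length 6). The slice vals[1:3] covers indices [1, 2] with values [14, 12]. Replacing that slice with [53, 76] (same length) produces [8, 53, 76, 18, 20, 19].

[8, 53, 76, 18, 20, 19]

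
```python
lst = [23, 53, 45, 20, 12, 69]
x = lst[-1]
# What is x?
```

lst has length 6. Negative index -1 maps to positive index 6 + (-1) = 5. lst[5] = 69.

69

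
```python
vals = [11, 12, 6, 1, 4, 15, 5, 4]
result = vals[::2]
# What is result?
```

vals has length 8. The slice vals[::2] selects indices [0, 2, 4, 6] (0->11, 2->6, 4->4, 6->5), giving [11, 6, 4, 5].

[11, 6, 4, 5]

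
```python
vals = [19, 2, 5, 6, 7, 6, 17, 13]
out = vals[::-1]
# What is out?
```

vals has length 8. The slice vals[::-1] selects indices [7, 6, 5, 4, 3, 2, 1, 0] (7->13, 6->17, 5->6, 4->7, 3->6, 2->5, 1->2, 0->19), giving [13, 17, 6, 7, 6, 5, 2, 19].

[13, 17, 6, 7, 6, 5, 2, 19]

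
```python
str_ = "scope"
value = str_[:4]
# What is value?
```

str_ has length 5. The slice str_[:4] selects indices [0, 1, 2, 3] (0->'s', 1->'c', 2->'o', 3->'p'), giving 'scop'.

'scop'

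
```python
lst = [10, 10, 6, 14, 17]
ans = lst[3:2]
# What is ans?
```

lst has length 5. The slice lst[3:2] resolves to an empty index range, so the result is [].

[]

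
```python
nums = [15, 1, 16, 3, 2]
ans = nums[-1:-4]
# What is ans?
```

nums has length 5. The slice nums[-1:-4] resolves to an empty index range, so the result is [].

[]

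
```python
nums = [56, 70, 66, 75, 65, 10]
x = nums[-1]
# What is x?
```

nums has length 6. Negative index -1 maps to positive index 6 + (-1) = 5. nums[5] = 10.

10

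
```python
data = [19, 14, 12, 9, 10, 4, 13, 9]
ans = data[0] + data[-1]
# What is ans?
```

data has length 8. data[0] = 19.
data has length 8. Negative index -1 maps to positive index 8 + (-1) = 7. data[7] = 9.
Sum: 19 + 9 = 28.

28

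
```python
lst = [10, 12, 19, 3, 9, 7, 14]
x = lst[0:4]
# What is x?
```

lst has length 7. The slice lst[0:4] selects indices [0, 1, 2, 3] (0->10, 1->12, 2->19, 3->3), giving [10, 12, 19, 3].

[10, 12, 19, 3]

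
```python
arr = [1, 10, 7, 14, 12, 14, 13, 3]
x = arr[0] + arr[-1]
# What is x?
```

arr has length 8. arr[0] = 1.
arr has length 8. Negative index -1 maps to positive index 8 + (-1) = 7. arr[7] = 3.
Sum: 1 + 3 = 4.

4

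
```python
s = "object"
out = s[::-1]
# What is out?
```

s has length 6. The slice s[::-1] selects indices [5, 4, 3, 2, 1, 0] (5->'t', 4->'c', 3->'e', 2->'j', 1->'b', 0->'o'), giving 'tcejbo'.

'tcejbo'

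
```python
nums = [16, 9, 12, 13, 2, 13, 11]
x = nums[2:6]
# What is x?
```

nums has length 7. The slice nums[2:6] selects indices [2, 3, 4, 5] (2->12, 3->13, 4->2, 5->13), giving [12, 13, 2, 13].

[12, 13, 2, 13]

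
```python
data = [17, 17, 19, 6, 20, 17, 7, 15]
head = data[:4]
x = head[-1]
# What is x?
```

data has length 8. The slice data[:4] selects indices [0, 1, 2, 3] (0->17, 1->17, 2->19, 3->6), giving [17, 17, 19, 6]. So head = [17, 17, 19, 6]. Then head[-1] = 6.

6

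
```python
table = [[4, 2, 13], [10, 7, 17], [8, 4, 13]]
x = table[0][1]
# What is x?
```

table[0] = [4, 2, 13]. Taking column 1 of that row yields 2.

2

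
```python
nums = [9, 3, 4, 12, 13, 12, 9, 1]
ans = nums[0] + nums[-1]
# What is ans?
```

nums has length 8. nums[0] = 9.
nums has length 8. Negative index -1 maps to positive index 8 + (-1) = 7. nums[7] = 1.
Sum: 9 + 1 = 10.

10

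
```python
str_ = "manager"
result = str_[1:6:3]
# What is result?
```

str_ has length 7. The slice str_[1:6:3] selects indices [1, 4] (1->'a', 4->'g'), giving 'ag'.

'ag'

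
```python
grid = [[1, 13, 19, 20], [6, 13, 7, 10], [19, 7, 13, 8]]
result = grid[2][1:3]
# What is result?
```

grid[2] = [19, 7, 13, 8]. grid[2] has length 4. The slice grid[2][1:3] selects indices [1, 2] (1->7, 2->13), giving [7, 13].

[7, 13]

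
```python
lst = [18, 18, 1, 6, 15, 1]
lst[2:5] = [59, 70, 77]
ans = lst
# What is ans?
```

lst starts as [18, 18, 1, 6, 15, 1] (length 6). The slice lst[2:5] covers indices [2, 3, 4] with values [1, 6, 15]. Replacing that slice with [59, 70, 77] (same length) produces [18, 18, 59, 70, 77, 1].

[18, 18, 59, 70, 77, 1]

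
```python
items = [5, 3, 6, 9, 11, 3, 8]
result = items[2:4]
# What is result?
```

items has length 7. The slice items[2:4] selects indices [2, 3] (2->6, 3->9), giving [6, 9].

[6, 9]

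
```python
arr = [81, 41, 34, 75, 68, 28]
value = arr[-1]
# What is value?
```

arr has length 6. Negative index -1 maps to positive index 6 + (-1) = 5. arr[5] = 28.

28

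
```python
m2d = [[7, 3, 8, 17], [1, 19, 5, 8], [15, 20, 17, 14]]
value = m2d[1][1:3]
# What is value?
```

m2d[1] = [1, 19, 5, 8]. m2d[1] has length 4. The slice m2d[1][1:3] selects indices [1, 2] (1->19, 2->5), giving [19, 5].

[19, 5]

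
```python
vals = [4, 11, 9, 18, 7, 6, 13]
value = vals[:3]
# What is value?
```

vals has length 7. The slice vals[:3] selects indices [0, 1, 2] (0->4, 1->11, 2->9), giving [4, 11, 9].

[4, 11, 9]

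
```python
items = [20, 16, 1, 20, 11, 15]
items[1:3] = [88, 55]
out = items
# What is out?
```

items starts as [20, 16, 1, 20, 11, 15] (length 6). The slice items[1:3] covers indices [1, 2] with values [16, 1]. Replacing that slice with [88, 55] (same length) produces [20, 88, 55, 20, 11, 15].

[20, 88, 55, 20, 11, 15]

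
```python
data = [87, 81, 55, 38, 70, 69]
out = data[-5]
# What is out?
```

data has length 6. Negative index -5 maps to positive index 6 + (-5) = 1. data[1] = 81.

81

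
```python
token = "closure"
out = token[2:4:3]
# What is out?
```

token has length 7. The slice token[2:4:3] selects indices [2] (2->'o'), giving 'o'.

'o'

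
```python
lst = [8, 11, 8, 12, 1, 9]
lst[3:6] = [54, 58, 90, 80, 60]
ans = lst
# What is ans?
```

lst starts as [8, 11, 8, 12, 1, 9] (length 6). The slice lst[3:6] covers indices [3, 4, 5] with values [12, 1, 9]. Replacing that slice with [54, 58, 90, 80, 60] (different length) produces [8, 11, 8, 54, 58, 90, 80, 60].

[8, 11, 8, 54, 58, 90, 80, 60]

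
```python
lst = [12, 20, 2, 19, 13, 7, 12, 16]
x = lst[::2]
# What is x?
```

lst has length 8. The slice lst[::2] selects indices [0, 2, 4, 6] (0->12, 2->2, 4->13, 6->12), giving [12, 2, 13, 12].

[12, 2, 13, 12]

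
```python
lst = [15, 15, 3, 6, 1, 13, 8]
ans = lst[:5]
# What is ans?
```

lst has length 7. The slice lst[:5] selects indices [0, 1, 2, 3, 4] (0->15, 1->15, 2->3, 3->6, 4->1), giving [15, 15, 3, 6, 1].

[15, 15, 3, 6, 1]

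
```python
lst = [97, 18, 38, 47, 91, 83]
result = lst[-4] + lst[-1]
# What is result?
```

lst has length 6. Negative index -4 maps to positive index 6 + (-4) = 2. lst[2] = 38.
lst has length 6. Negative index -1 maps to positive index 6 + (-1) = 5. lst[5] = 83.
Sum: 38 + 83 = 121.

121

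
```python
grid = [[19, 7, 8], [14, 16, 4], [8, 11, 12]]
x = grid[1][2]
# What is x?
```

grid[1] = [14, 16, 4]. Taking column 2 of that row yields 4.

4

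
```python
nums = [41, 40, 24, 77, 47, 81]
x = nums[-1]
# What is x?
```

nums has length 6. Negative index -1 maps to positive index 6 + (-1) = 5. nums[5] = 81.

81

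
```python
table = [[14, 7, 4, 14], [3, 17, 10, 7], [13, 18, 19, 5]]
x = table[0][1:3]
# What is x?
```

table[0] = [14, 7, 4, 14]. table[0] has length 4. The slice table[0][1:3] selects indices [1, 2] (1->7, 2->4), giving [7, 4].

[7, 4]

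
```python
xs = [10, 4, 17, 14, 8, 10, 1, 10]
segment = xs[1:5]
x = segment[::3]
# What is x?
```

xs has length 8. The slice xs[1:5] selects indices [1, 2, 3, 4] (1->4, 2->17, 3->14, 4->8), giving [4, 17, 14, 8]. So segment = [4, 17, 14, 8]. segment has length 4. The slice segment[::3] selects indices [0, 3] (0->4, 3->8), giving [4, 8].

[4, 8]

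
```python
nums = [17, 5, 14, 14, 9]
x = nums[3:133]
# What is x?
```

nums has length 5. The slice nums[3:133] selects indices [3, 4] (3->14, 4->9), giving [14, 9].

[14, 9]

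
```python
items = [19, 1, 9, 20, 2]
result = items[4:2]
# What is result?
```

items has length 5. The slice items[4:2] resolves to an empty index range, so the result is [].

[]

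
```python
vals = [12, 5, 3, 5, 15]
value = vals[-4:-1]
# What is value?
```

vals has length 5. The slice vals[-4:-1] selects indices [1, 2, 3] (1->5, 2->3, 3->5), giving [5, 3, 5].

[5, 3, 5]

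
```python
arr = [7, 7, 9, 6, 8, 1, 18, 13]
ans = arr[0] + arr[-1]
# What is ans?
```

arr has length 8. arr[0] = 7.
arr has length 8. Negative index -1 maps to positive index 8 + (-1) = 7. arr[7] = 13.
Sum: 7 + 13 = 20.

20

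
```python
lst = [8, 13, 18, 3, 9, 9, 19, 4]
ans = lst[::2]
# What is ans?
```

lst has length 8. The slice lst[::2] selects indices [0, 2, 4, 6] (0->8, 2->18, 4->9, 6->19), giving [8, 18, 9, 19].

[8, 18, 9, 19]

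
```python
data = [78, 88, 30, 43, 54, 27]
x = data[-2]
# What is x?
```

data has length 6. Negative index -2 maps to positive index 6 + (-2) = 4. data[4] = 54.

54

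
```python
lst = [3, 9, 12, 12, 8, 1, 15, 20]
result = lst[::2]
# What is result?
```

lst has length 8. The slice lst[::2] selects indices [0, 2, 4, 6] (0->3, 2->12, 4->8, 6->15), giving [3, 12, 8, 15].

[3, 12, 8, 15]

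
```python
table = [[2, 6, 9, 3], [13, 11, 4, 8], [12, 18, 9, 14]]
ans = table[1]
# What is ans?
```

table has 3 rows. Row 1 is [13, 11, 4, 8].

[13, 11, 4, 8]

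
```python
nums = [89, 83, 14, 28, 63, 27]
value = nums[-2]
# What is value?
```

nums has length 6. Negative index -2 maps to positive index 6 + (-2) = 4. nums[4] = 63.

63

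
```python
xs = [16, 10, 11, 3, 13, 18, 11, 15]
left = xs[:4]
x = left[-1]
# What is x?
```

xs has length 8. The slice xs[:4] selects indices [0, 1, 2, 3] (0->16, 1->10, 2->11, 3->3), giving [16, 10, 11, 3]. So left = [16, 10, 11, 3]. Then left[-1] = 3.

3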